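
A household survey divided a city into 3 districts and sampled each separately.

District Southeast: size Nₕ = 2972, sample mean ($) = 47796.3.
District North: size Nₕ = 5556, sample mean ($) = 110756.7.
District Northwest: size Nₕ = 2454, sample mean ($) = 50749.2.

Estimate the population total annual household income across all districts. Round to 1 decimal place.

881953365.6

Southeast: 2972·47796.3 = 142050603.6
North: 5556·110756.7 = 615364225.2
Northwest: 2454·50749.2 = 124538536.8
τ̂ = Σ Nₕx̄ₕ = 881953365.6.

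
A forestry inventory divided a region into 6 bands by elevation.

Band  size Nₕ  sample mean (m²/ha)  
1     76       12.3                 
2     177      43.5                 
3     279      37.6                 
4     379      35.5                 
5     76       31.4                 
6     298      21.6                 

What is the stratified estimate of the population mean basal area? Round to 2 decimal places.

32.22

N = 76 + 177 + 279 + 379 + 76 + 298 = 1285.
The stratified mean weights each stratum mean by its population share Nₕ/N.
Σ Nₕx̄ₕ = 76·12.3 + 177·43.5 + 279·37.6 + 379·35.5 + 76·31.4 + 298·21.6 = 934.8 + 7699.5 + 10490.4 + 13454.5 + 2386.4 + 6436.8 = 41402.4.
Divide by N: 41402.4 / 1285 = 32.2198... → 32.22.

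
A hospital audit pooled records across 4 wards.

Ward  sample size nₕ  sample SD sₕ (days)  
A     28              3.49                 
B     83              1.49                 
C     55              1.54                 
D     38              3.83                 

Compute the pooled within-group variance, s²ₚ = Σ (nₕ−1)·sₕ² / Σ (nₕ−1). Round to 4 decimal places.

A: (28−1)·3.49² = 27·12.1801 = 328.8627
B: (83−1)·1.49² = 82·2.2201 = 182.0482
C: (55−1)·1.54² = 54·2.3716 = 128.0664
D: (38−1)·3.83² = 37·14.6689 = 542.7493
Numerator = 1181.7266; denominator = Σ(nₕ−1) = 200.
s²ₚ = 1181.7266/200 = 5.908633 → 5.9086.

5.9086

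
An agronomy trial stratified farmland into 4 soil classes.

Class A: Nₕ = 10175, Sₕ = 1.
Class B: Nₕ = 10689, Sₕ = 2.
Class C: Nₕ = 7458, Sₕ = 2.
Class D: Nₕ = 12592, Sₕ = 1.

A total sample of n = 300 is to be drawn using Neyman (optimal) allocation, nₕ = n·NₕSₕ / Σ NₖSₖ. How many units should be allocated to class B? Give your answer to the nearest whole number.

Σ NₕSₕ = 10175·1 + 10689·2 + 7458·2 + 12592·1 = 59061.
Share for B: 21378/59061 = 0.36196.
n_B = 300 × 0.36196 = 108.589... → 109.

109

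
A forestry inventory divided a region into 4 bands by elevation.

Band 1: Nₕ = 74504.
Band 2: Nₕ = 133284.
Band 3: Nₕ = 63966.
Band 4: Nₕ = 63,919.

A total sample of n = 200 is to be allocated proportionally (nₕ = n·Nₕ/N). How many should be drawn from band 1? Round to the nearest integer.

Share of band 1 = 74504/335673 = 0.22195.
Allocate 200 × 0.22195 = 44.391... → 44.

44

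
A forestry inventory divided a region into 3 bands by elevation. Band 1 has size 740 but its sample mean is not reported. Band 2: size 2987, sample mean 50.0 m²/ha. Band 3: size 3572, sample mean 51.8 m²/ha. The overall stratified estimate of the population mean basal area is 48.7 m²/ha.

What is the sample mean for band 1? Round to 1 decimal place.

N = 740 + 2987 + 3572 = 7299.
Overall total = μ·N = 48.7·7299 = 355461.3.
Subtract the known strata: 2987·50.0 + 3572·51.8 = 334379.6.
Remaining total for band 1: 355461.3 − 334379.6 = 21081.7.
Divide by its size: 21081.7 / 740 = 28.489... → 28.5.

28.5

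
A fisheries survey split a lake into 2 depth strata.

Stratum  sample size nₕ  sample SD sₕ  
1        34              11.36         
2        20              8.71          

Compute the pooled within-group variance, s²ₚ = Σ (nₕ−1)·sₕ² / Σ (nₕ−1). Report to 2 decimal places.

109.62

1: (34−1)·11.36² = 33·129.0496 = 4258.6368
2: (20−1)·8.71² = 19·75.8641 = 1441.4179
Numerator = 5700.0547; denominator = Σ(nₕ−1) = 52.
s²ₚ = 5700.0547/52 = 109.6164... → 109.62.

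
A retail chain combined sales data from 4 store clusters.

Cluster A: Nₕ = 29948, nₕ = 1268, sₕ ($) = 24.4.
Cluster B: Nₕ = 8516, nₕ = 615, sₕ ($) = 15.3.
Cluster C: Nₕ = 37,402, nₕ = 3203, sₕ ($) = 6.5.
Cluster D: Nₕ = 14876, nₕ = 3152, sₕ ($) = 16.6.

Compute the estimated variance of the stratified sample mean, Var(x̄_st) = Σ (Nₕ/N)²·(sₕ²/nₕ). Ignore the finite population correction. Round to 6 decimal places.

0.059085

N = 90742; Wₕ = Nₕ/N.
cluster A: (29948/90742)²·24.4²/1268 = 0.051142194
cluster B: (8516/90742)²·15.3²/615 = 0.003352450
cluster C: (37402/90742)²·6.5²/3203 = 0.002241005
cluster D: (14876/90742)²·16.6²/3152 = 0.002349555
Sum = 0.059085204 → 0.059085.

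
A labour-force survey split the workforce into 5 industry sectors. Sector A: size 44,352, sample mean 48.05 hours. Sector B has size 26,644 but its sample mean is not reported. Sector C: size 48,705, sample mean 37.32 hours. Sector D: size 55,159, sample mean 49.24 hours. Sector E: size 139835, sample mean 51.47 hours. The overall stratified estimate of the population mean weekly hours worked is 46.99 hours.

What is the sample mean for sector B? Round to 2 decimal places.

34.73

Σ Nₕx̄ₕ = N·μ, so 26644·x̄_B = 314695·46.99 − (44352·48.05 + 48705·37.32 + 55159·49.24 + 139835·51.47).
= 14787518.05 − 13862120.81 = 925397.24.
x̄_B = 925397.24 / 26644 = 34.7319... → 34.73.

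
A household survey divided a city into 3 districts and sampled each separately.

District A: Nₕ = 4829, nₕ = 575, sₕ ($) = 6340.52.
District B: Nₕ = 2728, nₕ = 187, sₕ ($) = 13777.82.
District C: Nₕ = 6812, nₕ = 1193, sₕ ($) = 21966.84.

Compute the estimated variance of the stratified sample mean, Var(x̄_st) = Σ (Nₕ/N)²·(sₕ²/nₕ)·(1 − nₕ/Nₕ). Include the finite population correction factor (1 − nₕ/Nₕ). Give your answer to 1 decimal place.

N = 14369; Wₕ = Nₕ/N.
district A: (4829/14369)²·6340.52²/575·(1 − 575/4829) = 6956.3834
district B: (2728/14369)²·13777.82²/187·(1 − 187/2728) = 34081.2369
district C: (6812/14369)²·21966.84²/1193·(1 − 1193/6812) = 74985.1581
Sum = 116022.7784 → 116022.8.

116022.8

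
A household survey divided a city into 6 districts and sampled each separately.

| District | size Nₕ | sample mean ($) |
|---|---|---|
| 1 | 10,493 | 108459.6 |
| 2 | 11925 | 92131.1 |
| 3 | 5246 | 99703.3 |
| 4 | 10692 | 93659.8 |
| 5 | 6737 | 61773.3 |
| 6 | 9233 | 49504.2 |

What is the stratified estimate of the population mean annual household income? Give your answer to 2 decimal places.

x̄_st = (Σ Nₕx̄ₕ) / (Σ Nₕ) = (10493·108459.6 + 11925·92131.1 + 5246·99703.3 + 10692·93659.8 + 6737·61773.3 + 9233·49504.2) / 54326
= 4634423044.4 / 54326 = 85307.6436... → 85307.64.

85307.64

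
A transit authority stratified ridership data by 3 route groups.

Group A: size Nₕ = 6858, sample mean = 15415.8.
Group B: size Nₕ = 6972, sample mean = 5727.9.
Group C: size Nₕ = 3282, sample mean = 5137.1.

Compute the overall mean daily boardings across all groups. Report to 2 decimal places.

9497.22

N = 6858 + 6972 + 3282 = 17112.
Weight each subgroup mean by Nₕ/N and sum.
Σ Nₕx̄ₕ = 6858·15415.8 + 6972·5727.9 + 3282·5137.1 = 105721556.4 + 39934918.8 + 16859962.2 = 162516437.4.
Divide by N: 162516437.4 / 17112 = 9497.2205... → 9497.22.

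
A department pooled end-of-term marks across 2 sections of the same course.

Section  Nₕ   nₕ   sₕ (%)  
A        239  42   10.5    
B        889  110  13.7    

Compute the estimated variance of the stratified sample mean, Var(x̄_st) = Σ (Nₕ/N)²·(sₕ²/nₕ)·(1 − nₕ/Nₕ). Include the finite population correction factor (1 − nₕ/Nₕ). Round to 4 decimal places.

1.0258

N = 1128. Term for each stratum: Wₕ²sₕ²/nₕ·(1−nₕ/Nₕ).
Var(x̄_st) = 0.0971349 + 0.9286872 = 1.0258221 → 1.0258.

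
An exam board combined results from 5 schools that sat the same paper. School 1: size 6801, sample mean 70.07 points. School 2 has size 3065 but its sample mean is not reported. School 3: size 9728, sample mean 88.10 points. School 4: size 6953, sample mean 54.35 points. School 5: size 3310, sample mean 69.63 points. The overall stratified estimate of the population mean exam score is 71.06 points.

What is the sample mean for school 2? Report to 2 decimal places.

58.62

N = 6801 + 3065 + 9728 + 6953 + 3310 = 29857.
Overall total = μ·N = 71.06·29857 = 2121638.42.
Subtract the known strata: 6801·70.07 + 9728·88.10 + 6953·54.35 + 3310·69.63 = 1941953.72.
Remaining total for school 2: 2121638.42 − 1941953.72 = 179684.7.
Divide by its size: 179684.7 / 3065 = 58.6247... → 58.62.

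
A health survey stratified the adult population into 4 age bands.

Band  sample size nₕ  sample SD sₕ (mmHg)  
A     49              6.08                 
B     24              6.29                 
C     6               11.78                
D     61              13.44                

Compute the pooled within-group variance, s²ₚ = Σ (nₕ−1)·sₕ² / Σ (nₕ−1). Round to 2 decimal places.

A: (49−1)·6.08² = 48·36.9664 = 1774.3872
B: (24−1)·6.29² = 23·39.5641 = 909.9743
C: (6−1)·11.78² = 5·138.7684 = 693.842
D: (61−1)·13.44² = 60·180.6336 = 10838.016
Numerator = 14216.2195; denominator = Σ(nₕ−1) = 136.
s²ₚ = 14216.2195/136 = 104.5310... → 104.53.

104.53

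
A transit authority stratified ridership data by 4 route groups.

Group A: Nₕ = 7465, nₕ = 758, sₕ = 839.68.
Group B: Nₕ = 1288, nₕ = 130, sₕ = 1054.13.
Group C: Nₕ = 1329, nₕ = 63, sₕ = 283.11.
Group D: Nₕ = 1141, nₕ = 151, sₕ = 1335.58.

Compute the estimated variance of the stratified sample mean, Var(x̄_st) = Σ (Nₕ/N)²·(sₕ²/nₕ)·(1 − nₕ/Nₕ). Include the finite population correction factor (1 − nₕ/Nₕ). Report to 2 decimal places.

N = 11223. Term for each stratum: Wₕ²sₕ²/nₕ·(1−nₕ/Nₕ).
Var(x̄_st) = 369.74185 + 101.21654 + 16.99459 + 105.94142 = 593.89439 → 593.89.

593.89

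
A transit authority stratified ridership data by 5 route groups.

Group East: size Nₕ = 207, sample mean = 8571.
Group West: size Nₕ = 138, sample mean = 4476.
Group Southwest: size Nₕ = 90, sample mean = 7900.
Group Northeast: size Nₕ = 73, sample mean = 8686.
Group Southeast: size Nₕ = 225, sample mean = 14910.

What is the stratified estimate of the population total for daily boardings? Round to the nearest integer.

East: 207·8571 = 1774197
West: 138·4476 = 617688
Southwest: 90·7900 = 711000
Northeast: 73·8686 = 634078
Southeast: 225·14910 = 3354750
τ̂ = Σ Nₕx̄ₕ = 7091713.

7091713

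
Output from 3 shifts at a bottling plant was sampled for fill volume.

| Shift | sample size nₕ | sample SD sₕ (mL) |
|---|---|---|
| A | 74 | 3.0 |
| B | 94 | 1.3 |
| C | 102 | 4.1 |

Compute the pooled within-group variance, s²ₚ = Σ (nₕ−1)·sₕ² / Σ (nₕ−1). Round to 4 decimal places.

A: (74−1)·3.0² = 73·9 = 657
B: (94−1)·1.3² = 93·1.69 = 157.17
C: (102−1)·4.1² = 101·16.81 = 1697.81
Numerator = 2511.98; denominator = Σ(nₕ−1) = 267.
s²ₚ = 2511.98/267 = 9.408165... → 9.4082.

9.4082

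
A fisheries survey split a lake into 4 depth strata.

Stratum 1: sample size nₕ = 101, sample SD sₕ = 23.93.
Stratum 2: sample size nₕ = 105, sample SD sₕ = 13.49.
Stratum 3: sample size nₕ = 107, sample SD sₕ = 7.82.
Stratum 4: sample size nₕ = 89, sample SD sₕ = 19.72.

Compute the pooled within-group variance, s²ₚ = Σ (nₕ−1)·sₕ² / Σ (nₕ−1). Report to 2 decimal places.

1: (101−1)·23.93² = 100·572.6449 = 57264.49
2: (105−1)·13.49² = 104·181.9801 = 18925.9304
3: (107−1)·7.82² = 106·61.1524 = 6482.1544
4: (89−1)·19.72² = 88·388.8784 = 34221.2992
Numerator = 116893.874; denominator = Σ(nₕ−1) = 398.
s²ₚ = 116893.874/398 = 293.7032... → 293.70.

293.70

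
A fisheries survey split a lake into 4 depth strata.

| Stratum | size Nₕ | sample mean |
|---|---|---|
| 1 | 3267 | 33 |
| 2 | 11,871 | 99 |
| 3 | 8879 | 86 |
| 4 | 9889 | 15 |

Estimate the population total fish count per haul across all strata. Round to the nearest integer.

Population total = Σ Nₕ·x̄ₕ (each stratum's size times its mean).
3267·33 + 11871·99 + 8879·86 + 9889·15 = 107811 + 1175229 + 763594 + 148335 = 2194969.

2194969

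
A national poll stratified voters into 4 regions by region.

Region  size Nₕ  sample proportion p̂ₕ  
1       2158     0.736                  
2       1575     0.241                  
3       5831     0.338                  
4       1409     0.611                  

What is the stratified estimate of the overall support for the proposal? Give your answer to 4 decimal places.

0.4374

Wₕ = Nₕ/N with N = 10973: 0.1967, 0.1435, 0.5314, 0.1284.
p̂_st = 0.1967·0.736 + 0.1435·0.241 + 0.5314·0.338 + 0.1284·0.611 ≈ 0.437405... → 0.4374.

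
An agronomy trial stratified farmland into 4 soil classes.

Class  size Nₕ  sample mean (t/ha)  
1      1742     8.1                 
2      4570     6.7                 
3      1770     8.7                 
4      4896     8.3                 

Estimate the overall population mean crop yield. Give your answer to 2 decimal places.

7.76

x̄_st = (Σ Nₕx̄ₕ) / (Σ Nₕ) = (1742·8.1 + 4570·6.7 + 1770·8.7 + 4896·8.3) / 12978
= 100765 / 12978 = 7.7643... → 7.76.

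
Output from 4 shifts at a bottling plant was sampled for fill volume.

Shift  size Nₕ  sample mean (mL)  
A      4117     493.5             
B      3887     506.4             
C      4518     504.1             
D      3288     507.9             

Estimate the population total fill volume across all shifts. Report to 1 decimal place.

7947615.3

A: 4117·493.5 = 2031739.5
B: 3887·506.4 = 1968376.8
C: 4518·504.1 = 2277523.8
D: 3288·507.9 = 1669975.2
τ̂ = Σ Nₕx̄ₕ = 7947615.3.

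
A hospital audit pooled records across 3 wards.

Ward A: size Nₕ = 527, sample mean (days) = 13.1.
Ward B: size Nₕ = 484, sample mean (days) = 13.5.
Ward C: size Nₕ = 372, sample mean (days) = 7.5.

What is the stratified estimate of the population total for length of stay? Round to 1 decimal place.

A: 527·13.1 = 6903.7
B: 484·13.5 = 6534
C: 372·7.5 = 2790
τ̂ = Σ Nₕx̄ₕ = 16227.7.

16227.7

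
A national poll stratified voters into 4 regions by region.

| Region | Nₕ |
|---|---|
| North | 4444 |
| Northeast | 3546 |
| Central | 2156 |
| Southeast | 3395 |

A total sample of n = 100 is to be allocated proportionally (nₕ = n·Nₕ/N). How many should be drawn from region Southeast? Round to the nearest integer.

Share of region Southeast = 3395/13541 = 0.25072.
Allocate 100 × 0.25072 = 25.072... → 25.

25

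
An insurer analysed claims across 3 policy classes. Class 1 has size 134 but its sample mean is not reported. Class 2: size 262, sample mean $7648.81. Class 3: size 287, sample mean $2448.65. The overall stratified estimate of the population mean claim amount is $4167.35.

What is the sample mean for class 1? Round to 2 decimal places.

Σ Nₕx̄ₕ = N·μ, so 134·x̄_1 = 683·4167.35 − (262·7648.81 + 287·2448.65).
= 2846300.05 − 2706750.77 = 139549.28.
x̄_1 = 139549.28 / 134 = 1041.4125... → 1041.41.

1041.41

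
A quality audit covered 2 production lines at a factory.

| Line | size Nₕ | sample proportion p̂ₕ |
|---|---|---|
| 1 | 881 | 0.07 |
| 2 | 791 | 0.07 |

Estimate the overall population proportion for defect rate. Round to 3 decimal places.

Wₕ = Nₕ/N with N = 1672: 0.5269, 0.4731.
p̂_st = 0.5269·0.07 + 0.4731·0.07 ≈ 0.07 → 0.070.

0.070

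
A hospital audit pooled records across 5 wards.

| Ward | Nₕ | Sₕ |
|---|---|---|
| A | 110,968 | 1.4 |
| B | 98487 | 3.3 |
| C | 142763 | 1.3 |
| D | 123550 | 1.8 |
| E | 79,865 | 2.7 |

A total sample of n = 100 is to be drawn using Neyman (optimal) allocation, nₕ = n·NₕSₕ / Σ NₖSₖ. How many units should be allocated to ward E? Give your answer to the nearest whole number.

Σ NₕSₕ = 110968·1.4 + 98487·3.3 + 142763·1.3 + 123550·1.8 + 79865·2.7 = 1103979.7.
Share for E: 215635.5/1103979.7 = 0.19533.
n_E = 100 × 0.19533 = 19.533... → 20.

20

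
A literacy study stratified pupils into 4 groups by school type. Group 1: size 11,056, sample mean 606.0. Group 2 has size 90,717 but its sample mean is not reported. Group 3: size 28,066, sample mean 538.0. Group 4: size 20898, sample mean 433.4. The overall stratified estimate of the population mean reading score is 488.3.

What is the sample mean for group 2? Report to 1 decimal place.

471.2

N = 11056 + 90717 + 28066 + 20898 = 150737.
Overall total = μ·N = 488.3·150737 = 73604877.1.
Subtract the known strata: 11056·606.0 + 28066·538.0 + 20898·433.4 = 30856637.2.
Remaining total for group 2: 73604877.1 − 30856637.2 = 42748239.9.
Divide by its size: 42748239.9 / 90717 = 471.226... → 471.2.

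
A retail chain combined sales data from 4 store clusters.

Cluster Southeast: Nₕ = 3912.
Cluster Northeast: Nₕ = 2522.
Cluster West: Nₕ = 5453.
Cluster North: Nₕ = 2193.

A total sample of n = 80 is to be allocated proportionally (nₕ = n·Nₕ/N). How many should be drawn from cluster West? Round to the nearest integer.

N = 3912 + 2522 + 5453 + 2193 = 14080.
n_West = 80·5453/14080 = 30.983... → 31.

31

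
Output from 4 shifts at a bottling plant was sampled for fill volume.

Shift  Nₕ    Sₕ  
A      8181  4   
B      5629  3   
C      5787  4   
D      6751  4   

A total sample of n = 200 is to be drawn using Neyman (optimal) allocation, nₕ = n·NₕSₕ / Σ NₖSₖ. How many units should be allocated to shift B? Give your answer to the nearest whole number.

Σ NₕSₕ = 8181·4 + 5629·3 + 5787·4 + 6751·4 = 99763.
Share for B: 16887/99763 = 0.16927.
n_B = 200 × 0.16927 = 33.854... → 34.

34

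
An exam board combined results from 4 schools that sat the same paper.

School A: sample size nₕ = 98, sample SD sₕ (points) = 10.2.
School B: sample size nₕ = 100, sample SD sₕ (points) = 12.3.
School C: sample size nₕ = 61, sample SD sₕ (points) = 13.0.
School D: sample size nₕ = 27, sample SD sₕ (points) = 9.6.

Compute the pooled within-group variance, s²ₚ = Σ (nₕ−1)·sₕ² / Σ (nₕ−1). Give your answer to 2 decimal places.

Degrees of freedom: 97 + 99 + 60 + 26 = 282.
Σ(nₕ−1)sₕ² = 97·104.04 + 99·151.29 + 60·169 + 26·92.16 = 37605.75.
s²ₚ = 37605.75 / 282 = 133.3537... → 133.35.

133.35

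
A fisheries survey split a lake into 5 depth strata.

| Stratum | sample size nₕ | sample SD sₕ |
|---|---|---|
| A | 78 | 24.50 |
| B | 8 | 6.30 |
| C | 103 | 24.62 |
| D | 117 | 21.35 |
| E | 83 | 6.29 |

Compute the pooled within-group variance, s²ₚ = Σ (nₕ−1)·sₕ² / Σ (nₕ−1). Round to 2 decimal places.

428.24

A: (78−1)·24.50² = 77·600.25 = 46219.25
B: (8−1)·6.30² = 7·39.69 = 277.83
C: (103−1)·24.62² = 102·606.1444 = 61826.7288
D: (117−1)·21.35² = 116·455.8225 = 52875.41
E: (83−1)·6.29² = 82·39.5641 = 3244.2562
Numerator = 164443.475; denominator = Σ(nₕ−1) = 384.
s²ₚ = 164443.475/384 = 428.2382... → 428.24.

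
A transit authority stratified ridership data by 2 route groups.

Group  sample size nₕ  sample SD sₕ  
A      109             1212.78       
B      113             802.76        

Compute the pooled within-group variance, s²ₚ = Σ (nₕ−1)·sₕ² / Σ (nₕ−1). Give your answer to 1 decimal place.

A: (109−1)·1212.78² = 108·1470835.3284 = 158850215.4672
B: (113−1)·802.76² = 112·644423.6176 = 72175445.1712
Numerator = 231025660.6384; denominator = Σ(nₕ−1) = 220.
s²ₚ = 231025660.6384/220 = 1050116.639... → 1050116.6.

1050116.6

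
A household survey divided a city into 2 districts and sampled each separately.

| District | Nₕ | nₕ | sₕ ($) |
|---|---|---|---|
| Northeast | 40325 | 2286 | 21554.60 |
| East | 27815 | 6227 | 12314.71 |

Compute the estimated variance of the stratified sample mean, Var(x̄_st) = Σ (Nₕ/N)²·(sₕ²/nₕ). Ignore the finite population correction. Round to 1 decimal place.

N = 68140; Wₕ = Nₕ/N.
district Northeast: (40325/68140)²·21554.60²/2286 = 71178.3970
district East: (27815/68140)²·12314.71²/6227 = 4058.1060
Sum = 75236.5030 → 75236.5.

75236.5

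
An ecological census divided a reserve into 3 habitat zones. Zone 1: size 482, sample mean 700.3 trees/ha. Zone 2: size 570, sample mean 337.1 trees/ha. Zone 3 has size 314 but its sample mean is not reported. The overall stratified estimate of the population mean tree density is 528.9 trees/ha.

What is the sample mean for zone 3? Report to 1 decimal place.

614.0

N = 482 + 570 + 314 = 1366.
Overall total = μ·N = 528.9·1366 = 722477.4.
Subtract the known strata: 482·700.3 + 570·337.1 = 529691.6.
Remaining total for zone 3: 722477.4 − 529691.6 = 192785.8.
Divide by its size: 192785.8 / 314 = 613.968... → 614.0.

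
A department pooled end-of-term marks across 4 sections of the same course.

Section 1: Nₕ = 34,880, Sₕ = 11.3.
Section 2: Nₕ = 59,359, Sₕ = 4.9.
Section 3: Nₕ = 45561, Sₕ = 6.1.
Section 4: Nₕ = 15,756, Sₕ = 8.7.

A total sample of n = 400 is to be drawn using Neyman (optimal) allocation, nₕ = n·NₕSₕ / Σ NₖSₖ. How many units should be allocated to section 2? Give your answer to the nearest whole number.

106

Σ NₕSₕ = 34880·11.3 + 59359·4.9 + 45561·6.1 + 15756·8.7 = 1100002.4.
Share for 2: 290859.1/1100002.4 = 0.26442.
n_2 = 400 × 0.26442 = 105.767... → 106.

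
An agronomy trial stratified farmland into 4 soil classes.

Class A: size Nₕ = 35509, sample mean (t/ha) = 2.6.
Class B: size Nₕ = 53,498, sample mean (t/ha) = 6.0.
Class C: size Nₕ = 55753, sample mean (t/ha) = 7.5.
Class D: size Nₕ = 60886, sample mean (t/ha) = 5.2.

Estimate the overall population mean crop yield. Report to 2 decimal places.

5.58

x̄_st = (Σ Nₕx̄ₕ) / (Σ Nₕ) = (35509·2.6 + 53498·6.0 + 55753·7.5 + 60886·5.2) / 205646
= 1148066.1 / 205646 = 5.5827... → 5.58.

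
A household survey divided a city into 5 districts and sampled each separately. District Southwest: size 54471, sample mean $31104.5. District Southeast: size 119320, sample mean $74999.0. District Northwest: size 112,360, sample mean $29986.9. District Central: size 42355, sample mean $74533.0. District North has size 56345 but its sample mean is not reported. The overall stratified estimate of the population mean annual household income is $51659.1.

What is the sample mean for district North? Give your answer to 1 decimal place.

48126.9

Σ Nₕx̄ₕ = N·μ, so 56345·x̄_North = 384851·51659.1 − (54471·31104.5 + 119320·74999.0 + 112360·29986.9 + 42355·74533.0).
= 19881056294.1 − 17169347198.5 = 2711709095.6.
x̄_North = 2711709095.6 / 56345 = 48126.881... → 48126.9.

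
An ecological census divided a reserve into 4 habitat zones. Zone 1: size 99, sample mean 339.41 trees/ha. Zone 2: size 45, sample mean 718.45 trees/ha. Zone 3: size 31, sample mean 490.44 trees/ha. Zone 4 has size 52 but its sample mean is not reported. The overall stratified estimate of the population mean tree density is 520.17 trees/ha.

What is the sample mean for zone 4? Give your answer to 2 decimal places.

710.44

N = 99 + 45 + 31 + 52 = 227.
Overall total = μ·N = 520.17·227 = 118078.59.
Subtract the known strata: 99·339.41 + 45·718.45 + 31·490.44 = 81135.48.
Remaining total for zone 4: 118078.59 − 81135.48 = 36943.11.
Divide by its size: 36943.11 / 52 = 710.4444... → 710.44.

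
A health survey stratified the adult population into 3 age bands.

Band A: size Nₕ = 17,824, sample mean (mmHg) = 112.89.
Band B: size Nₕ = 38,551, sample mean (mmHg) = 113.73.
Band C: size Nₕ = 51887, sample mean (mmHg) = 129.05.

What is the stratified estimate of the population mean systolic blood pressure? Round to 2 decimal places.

x̄_st = (Σ Nₕx̄ₕ) / (Σ Nₕ) = (17824·112.89 + 38551·113.73 + 51887·129.05) / 108262
= 13092573.94 / 108262 = 120.9342... → 120.93.

120.93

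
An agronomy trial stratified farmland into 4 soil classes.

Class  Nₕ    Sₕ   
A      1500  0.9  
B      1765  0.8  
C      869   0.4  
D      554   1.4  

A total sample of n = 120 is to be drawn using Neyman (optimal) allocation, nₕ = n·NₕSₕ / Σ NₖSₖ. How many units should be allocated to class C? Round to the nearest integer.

Σ NₕSₕ = 1500·0.9 + 1765·0.8 + 869·0.4 + 554·1.4 = 3885.2.
Share for C: 347.6/3885.2 = 0.08947.
n_C = 120 × 0.08947 = 10.736... → 11.

11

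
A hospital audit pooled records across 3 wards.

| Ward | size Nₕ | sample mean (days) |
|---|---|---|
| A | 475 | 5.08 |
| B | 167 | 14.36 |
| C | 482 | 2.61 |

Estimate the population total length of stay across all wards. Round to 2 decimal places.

6069.14

A: 475·5.08 = 2413
B: 167·14.36 = 2398.12
C: 482·2.61 = 1258.02
τ̂ = Σ Nₕx̄ₕ = 6069.14.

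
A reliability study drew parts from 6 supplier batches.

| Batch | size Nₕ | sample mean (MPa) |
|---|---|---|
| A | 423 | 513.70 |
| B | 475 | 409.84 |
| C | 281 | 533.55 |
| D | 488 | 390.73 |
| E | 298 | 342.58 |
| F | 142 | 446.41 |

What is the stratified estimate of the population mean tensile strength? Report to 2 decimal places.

435.72

x̄_st = (Σ Nₕx̄ₕ) / (Σ Nₕ) = (423·513.70 + 475·409.84 + 281·533.55 + 488·390.73 + 298·342.58 + 142·446.41) / 2107
= 918051.95 / 2107 = 435.7152... → 435.72.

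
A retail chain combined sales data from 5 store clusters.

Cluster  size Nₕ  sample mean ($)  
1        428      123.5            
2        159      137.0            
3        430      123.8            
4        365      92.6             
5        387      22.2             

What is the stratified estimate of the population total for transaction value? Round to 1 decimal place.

170265.4

1: 428·123.5 = 52858
2: 159·137.0 = 21783
3: 430·123.8 = 53234
4: 365·92.6 = 33799
5: 387·22.2 = 8591.4
τ̂ = Σ Nₕx̄ₕ = 170265.4.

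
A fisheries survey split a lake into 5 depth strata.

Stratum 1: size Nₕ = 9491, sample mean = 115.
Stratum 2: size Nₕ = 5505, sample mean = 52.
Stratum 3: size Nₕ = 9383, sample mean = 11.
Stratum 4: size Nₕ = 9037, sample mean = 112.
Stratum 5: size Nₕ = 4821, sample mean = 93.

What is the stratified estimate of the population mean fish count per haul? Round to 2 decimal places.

76.93

N = 9491 + 5505 + 9383 + 9037 + 4821 = 38237.
The stratified mean weights each stratum mean by its population share Nₕ/N.
Σ Nₕx̄ₕ = 9491·115 + 5505·52 + 9383·11 + 9037·112 + 4821·93 = 1091465 + 286260 + 103213 + 1012144 + 448353 = 2941435.
Divide by N: 2941435 / 38237 = 76.9264... → 76.93.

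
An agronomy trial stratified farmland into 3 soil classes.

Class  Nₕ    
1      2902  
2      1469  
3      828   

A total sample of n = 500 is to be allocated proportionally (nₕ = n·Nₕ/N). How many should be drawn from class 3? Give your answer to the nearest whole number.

80

Share of class 3 = 828/5199 = 0.15926.
Allocate 500 × 0.15926 = 79.631... → 80.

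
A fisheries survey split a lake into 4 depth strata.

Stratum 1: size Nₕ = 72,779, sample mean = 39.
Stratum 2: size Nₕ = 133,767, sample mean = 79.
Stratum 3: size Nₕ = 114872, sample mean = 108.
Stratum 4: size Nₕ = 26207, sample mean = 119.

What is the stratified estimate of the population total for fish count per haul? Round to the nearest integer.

28930783

1: 72779·39 = 2838381
2: 133767·79 = 10567593
3: 114872·108 = 12406176
4: 26207·119 = 3118633
τ̂ = Σ Nₕx̄ₕ = 28930783.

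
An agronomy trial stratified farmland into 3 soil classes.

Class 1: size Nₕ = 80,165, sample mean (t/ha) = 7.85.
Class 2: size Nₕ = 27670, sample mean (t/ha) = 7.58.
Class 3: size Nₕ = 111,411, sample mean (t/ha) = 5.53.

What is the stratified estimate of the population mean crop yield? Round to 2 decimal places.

6.64

N = 80165 + 27670 + 111411 = 219246.
Overall mean = Σ (Nₕ/N)·x̄ₕ — weight by population share, not a simple average.
Σ Nₕx̄ₕ = 80165·7.85 + 27670·7.58 + 111411·5.53 = 629295.25 + 209738.6 + 616102.83 = 1455136.68.
Divide by N: 1455136.68 / 219246 = 6.6370... → 6.64.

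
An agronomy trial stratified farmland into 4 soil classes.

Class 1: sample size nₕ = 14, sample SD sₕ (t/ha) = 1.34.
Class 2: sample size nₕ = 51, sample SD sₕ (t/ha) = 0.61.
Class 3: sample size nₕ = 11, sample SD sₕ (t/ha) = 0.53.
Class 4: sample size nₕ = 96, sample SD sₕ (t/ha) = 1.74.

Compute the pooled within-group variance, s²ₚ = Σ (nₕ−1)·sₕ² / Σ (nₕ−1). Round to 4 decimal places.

1.9784

1: (14−1)·1.34² = 13·1.7956 = 23.3428
2: (51−1)·0.61² = 50·0.3721 = 18.605
3: (11−1)·0.53² = 10·0.2809 = 2.809
4: (96−1)·1.74² = 95·3.0276 = 287.622
Numerator = 332.3788; denominator = Σ(nₕ−1) = 168.
s²ₚ = 332.3788/168 = 1.978445... → 1.9784.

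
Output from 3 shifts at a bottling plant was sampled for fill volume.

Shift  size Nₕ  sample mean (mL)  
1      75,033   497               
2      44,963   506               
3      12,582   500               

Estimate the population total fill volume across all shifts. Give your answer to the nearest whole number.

Population total = Σ Nₕ·x̄ₕ (each stratum's size times its mean).
75033·497 + 44963·506 + 12582·500 = 37291401 + 22751278 + 6291000 = 66333679.

66333679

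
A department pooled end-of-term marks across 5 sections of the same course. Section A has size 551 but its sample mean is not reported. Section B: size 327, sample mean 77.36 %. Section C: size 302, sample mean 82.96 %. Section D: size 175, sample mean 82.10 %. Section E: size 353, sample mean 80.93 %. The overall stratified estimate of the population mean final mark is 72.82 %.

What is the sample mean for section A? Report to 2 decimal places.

N = 551 + 327 + 302 + 175 + 353 = 1708.
Overall total = μ·N = 72.82·1708 = 124376.56.
Subtract the known strata: 327·77.36 + 302·82.96 + 175·82.10 + 353·80.93 = 93286.43.
Remaining total for section A: 124376.56 − 93286.43 = 31090.13.
Divide by its size: 31090.13 / 551 = 56.4249... → 56.42.

56.42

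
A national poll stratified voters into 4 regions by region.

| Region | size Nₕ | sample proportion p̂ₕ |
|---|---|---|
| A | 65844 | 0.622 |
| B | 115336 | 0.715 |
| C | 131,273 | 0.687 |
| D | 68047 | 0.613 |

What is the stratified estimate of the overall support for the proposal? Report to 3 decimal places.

0.671

N = 65844 + 115336 + 131273 + 68047 = 380500.
Overall proportion = Σ (Nₕ/N)·p̂ₕ.
Σ Nₕp̂ₕ = 40954.968 + 82465.24 + 90184.551 + 41712.811 = 255317.57.
255317.57 / 380500 = 0.67101... → 0.671.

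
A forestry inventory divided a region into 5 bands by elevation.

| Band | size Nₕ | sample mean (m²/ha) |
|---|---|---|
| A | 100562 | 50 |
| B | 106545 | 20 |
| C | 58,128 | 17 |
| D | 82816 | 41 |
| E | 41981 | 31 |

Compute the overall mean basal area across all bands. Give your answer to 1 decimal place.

32.9

N = 390032; weights Wₕ = Nₕ/N = (0.2578, 0.2732, 0.1490, 0.2123, 0.1076).
x̄_st = Σ Wₕ·x̄ₕ = 0.2578·50 + 0.2732·20 + 0.1490·17 + 0.2123·41 + 0.1076·31 ≈ 32.931...
→ 32.9.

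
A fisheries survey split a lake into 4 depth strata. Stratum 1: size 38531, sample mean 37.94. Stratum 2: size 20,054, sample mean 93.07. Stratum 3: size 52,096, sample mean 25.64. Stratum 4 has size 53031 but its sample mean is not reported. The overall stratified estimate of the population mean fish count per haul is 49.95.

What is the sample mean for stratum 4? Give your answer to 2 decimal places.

Σ Nₕx̄ₕ = N·μ, so 53031·x̄_4 = 163712·49.95 − (38531·37.94 + 20054·93.07 + 52096·25.64).
= 8177414.4 − 4664033.36 = 3513381.04.
x̄_4 = 3513381.04 / 53031 = 66.2515... → 66.25.

66.25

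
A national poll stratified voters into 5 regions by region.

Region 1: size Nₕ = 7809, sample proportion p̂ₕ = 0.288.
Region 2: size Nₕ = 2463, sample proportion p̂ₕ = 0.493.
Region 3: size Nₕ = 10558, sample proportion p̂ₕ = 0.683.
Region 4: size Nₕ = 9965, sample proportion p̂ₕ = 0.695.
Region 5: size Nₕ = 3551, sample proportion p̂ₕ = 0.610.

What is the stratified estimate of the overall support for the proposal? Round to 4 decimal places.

0.5755

N = 7809 + 2463 + 10558 + 9965 + 3551 = 34346.
Overall proportion = Σ (Nₕ/N)·p̂ₕ.
Σ Nₕp̂ₕ = 2248.992 + 1214.259 + 7211.114 + 6925.675 + 2166.11 = 19766.15.
19766.15 / 34346 = 0.575501... → 0.5755.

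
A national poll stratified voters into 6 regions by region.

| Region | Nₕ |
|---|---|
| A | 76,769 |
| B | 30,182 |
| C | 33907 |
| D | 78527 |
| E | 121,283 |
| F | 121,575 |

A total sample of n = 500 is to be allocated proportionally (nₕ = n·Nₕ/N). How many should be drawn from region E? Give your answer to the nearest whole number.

131

Share of region E = 121283/462243 = 0.26238.
Allocate 500 × 0.26238 = 131.190... → 131.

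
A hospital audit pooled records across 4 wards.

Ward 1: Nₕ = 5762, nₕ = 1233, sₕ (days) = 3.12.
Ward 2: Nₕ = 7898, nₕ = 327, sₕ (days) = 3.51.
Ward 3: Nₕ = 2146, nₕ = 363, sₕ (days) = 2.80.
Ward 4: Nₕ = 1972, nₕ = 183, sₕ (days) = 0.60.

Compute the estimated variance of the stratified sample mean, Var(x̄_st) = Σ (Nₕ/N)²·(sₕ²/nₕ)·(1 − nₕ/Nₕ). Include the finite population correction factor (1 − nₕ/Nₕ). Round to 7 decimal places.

N = 17778. Term for each stratum: Wₕ²sₕ²/nₕ·(1−nₕ/Nₕ).
Var(x̄_st) = 0.0006518623 + 0.0071280552 + 0.0002614717 + 0.0000219585 = 0.0080633477 → 0.0080633.

0.0080633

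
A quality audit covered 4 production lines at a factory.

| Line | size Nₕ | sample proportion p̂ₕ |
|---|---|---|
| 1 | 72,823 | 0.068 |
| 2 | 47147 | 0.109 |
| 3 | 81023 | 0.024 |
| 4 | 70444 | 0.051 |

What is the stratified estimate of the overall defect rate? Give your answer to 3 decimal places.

N = 72823 + 47147 + 81023 + 70444 = 271437.
Overall proportion = Σ (Nₕ/N)·p̂ₕ.
Σ Nₕp̂ₕ = 4951.964 + 5139.023 + 1944.552 + 3592.644 = 15628.183.
15628.183 / 271437 = 0.05758... → 0.058.

0.058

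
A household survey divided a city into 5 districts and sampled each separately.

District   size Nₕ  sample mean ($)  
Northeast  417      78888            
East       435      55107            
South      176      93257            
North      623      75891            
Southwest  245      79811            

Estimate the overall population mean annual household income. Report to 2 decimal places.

N = 417 + 435 + 176 + 623 + 245 = 1896.
Weight each subgroup mean by Nₕ/N and sum.
Σ Nₕx̄ₕ = 417·78888 + 435·55107 + 176·93257 + 623·75891 + 245·79811 = 32896296 + 23971545 + 16413232 + 47280093 + 19553695 = 140114861.
Divide by N: 140114861 / 1896 = 73900.2431... → 73900.24.

73900.24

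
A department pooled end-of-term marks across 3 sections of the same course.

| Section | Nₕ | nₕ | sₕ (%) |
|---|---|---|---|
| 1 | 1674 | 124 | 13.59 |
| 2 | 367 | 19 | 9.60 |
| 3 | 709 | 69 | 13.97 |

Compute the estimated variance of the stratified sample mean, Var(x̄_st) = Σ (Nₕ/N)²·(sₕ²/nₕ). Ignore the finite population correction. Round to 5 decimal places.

0.82630

N = 2750; Wₕ = Nₕ/N.
section 1: (1674/2750)²·13.59²/124 = 0.55190299
section 2: (367/2750)²·9.60²/19 = 0.08638843
section 3: (709/2750)²·13.97²/69 = 0.18800561
Sum = 0.82629703 → 0.82630.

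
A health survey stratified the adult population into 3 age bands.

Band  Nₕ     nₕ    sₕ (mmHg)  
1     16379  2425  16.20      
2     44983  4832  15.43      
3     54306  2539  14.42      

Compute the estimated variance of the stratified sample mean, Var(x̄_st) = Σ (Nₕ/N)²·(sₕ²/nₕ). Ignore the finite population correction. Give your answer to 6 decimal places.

0.027675

N = 115668. Term for each stratum: Wₕ²sₕ²/nₕ.
Var(x̄_st) = 0.002170034 + 0.007452042 + 0.018052485 = 0.027674562 → 0.027675.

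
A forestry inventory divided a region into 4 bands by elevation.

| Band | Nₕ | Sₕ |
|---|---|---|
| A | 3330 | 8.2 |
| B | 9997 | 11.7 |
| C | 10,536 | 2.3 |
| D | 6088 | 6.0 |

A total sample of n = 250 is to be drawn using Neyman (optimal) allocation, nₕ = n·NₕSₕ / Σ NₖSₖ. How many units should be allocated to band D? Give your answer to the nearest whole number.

Σ NₕSₕ = 3330·8.2 + 9997·11.7 + 10536·2.3 + 6088·6.0 = 205031.7.
Share for D: 36528/205031.7 = 0.17816.
n_D = 250 × 0.17816 = 44.539... → 45.

45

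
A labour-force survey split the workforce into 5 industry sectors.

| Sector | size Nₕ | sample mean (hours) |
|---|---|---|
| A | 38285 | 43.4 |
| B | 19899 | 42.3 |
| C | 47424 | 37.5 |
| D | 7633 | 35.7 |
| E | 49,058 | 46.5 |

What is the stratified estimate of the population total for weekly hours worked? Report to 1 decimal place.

6835391.8

A: 38285·43.4 = 1661569
B: 19899·42.3 = 841727.7
C: 47424·37.5 = 1778400
D: 7633·35.7 = 272498.1
E: 49058·46.5 = 2281197
τ̂ = Σ Nₕx̄ₕ = 6835391.8.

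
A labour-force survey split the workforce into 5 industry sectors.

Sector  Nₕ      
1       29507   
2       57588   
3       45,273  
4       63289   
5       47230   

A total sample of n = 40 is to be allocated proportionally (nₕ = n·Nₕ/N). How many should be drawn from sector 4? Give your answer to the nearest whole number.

N = 29507 + 57588 + 45273 + 63289 + 47230 = 242887.
n_4 = 40·63289/242887 = 10.423... → 10.

10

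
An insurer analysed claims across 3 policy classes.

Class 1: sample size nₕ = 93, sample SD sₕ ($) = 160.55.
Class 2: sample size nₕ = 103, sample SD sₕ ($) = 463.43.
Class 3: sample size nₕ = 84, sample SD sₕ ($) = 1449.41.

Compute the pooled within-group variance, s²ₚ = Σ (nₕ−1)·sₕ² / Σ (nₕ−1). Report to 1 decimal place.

1: (93−1)·160.55² = 92·25776.3025 = 2371419.83
2: (103−1)·463.43² = 102·214767.3649 = 21906271.2198
3: (84−1)·1449.41² = 83·2100789.3481 = 174365515.8923
Numerator = 198643206.9421; denominator = Σ(nₕ−1) = 277.
s²ₚ = 198643206.9421/277 = 717123.491... → 717123.5.

717123.5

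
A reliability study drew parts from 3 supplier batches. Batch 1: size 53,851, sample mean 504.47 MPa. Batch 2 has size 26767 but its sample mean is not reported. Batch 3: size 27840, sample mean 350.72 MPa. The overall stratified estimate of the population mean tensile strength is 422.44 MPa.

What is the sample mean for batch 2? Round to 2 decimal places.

Σ Nₕx̄ₕ = N·μ, so 26767·x̄_2 = 108458·422.44 − (53851·504.47 + 27840·350.72).
= 45816997.52 − 36930258.77 = 8886738.75.
x̄_2 = 8886738.75 / 26767 = 332.0035... → 332.00.

332.00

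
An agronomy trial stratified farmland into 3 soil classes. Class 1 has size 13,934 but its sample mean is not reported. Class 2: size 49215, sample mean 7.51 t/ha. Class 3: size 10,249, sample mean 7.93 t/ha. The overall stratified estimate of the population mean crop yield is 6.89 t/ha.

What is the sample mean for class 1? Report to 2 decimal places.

N = 13934 + 49215 + 10249 = 73398.
Overall total = μ·N = 6.89·73398 = 505712.22.
Subtract the known strata: 49215·7.51 + 10249·7.93 = 450879.22.
Remaining total for class 1: 505712.22 − 450879.22 = 54833.
Divide by its size: 54833 / 13934 = 3.9352... → 3.94.

3.94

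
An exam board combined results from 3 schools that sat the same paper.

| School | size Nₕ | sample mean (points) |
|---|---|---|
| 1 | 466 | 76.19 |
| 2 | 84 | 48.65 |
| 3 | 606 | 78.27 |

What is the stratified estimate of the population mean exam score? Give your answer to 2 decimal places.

75.28

N = 1156; weights Wₕ = Nₕ/N = (0.4031, 0.0727, 0.5242).
x̄_st = Σ Wₕ·x̄ₕ = 0.4031·76.19 + 0.0727·48.65 + 0.5242·78.27 ≈ 75.2792...
→ 75.28.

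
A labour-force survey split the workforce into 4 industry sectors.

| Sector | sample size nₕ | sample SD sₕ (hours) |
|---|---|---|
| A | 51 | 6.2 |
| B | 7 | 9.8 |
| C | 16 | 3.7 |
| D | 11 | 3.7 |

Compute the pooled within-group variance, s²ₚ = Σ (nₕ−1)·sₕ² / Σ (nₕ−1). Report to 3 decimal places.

35.068

Degrees of freedom: 50 + 6 + 15 + 10 = 81.
Σ(nₕ−1)sₕ² = 50·38.44 + 6·96.04 + 15·13.69 + 10·13.69 = 2840.49.
s²ₚ = 2840.49 / 81 = 35.06778... → 35.068.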